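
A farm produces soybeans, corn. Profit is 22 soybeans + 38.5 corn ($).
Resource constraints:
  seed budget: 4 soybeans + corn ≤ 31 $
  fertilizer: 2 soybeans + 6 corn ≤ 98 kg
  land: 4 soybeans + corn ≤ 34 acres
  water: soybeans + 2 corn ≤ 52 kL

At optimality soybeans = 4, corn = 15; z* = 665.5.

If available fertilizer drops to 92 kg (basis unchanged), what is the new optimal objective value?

629.5

Check each constraint at x*: seed budget 31/31 (tight); fertilizer 98/98 (tight); land 31/34 (slack 3); water 34/52 (slack 18).
By complementary slackness, y = 0 for the non-binding constraints.
The binding rows give the dual system: 4·y_seed budget + 2·y_fertilizer = 22 and 1·y_seed budget + 6·y_fertilizer = 38.5.
This yields shadow prices y_seed budget = 2.5, y_fertilizer = 6.
Δz = y_fertilizer·Δb = 6 × (-6) = -36, so new z* = 665.5 − 36 = 629.5.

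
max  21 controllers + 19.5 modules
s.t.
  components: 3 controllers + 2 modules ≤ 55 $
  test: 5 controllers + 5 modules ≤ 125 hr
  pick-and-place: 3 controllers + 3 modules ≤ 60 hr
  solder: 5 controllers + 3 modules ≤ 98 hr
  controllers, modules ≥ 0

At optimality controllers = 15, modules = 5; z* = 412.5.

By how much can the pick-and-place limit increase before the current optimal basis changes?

15

Binding constraints: components, pick-and-place. The basis is B = [[3,2],[3,3]] with det 3.
Per unit increase in pick-and-place, x* moves by d = (-0.6667, 1).
The basis stays optimal until test becomes binding; allowable increase = 15 hr.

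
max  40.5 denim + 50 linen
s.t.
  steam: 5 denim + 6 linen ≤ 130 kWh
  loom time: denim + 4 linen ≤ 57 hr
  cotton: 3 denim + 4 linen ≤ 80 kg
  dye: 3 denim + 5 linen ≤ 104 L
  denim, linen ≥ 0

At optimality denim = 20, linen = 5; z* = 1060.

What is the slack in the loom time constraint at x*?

17

loom time used = 1·20 + 4·5 = 40; slack = 57 − 40 = 17.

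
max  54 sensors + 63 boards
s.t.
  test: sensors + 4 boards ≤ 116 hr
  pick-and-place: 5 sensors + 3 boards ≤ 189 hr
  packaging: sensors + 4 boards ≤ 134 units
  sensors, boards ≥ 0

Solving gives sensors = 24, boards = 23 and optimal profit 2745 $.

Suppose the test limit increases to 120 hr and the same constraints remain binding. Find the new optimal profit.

2781

Check each constraint at x*: test 116/116 (tight); pick-and-place 189/189 (tight); packaging 116/134 (slack 18).
Slack constraints have shadow price 0 (complementary slackness).
Dual feasibility on the basic columns requires 1·y_test + 5·y_pick-and-place = 54, 4·y_test + 3·y_pick-and-place = 63.
→ y_test = 9 and y_pick-and-place = 9.
Δz = y_test·Δb = 9 × (4) = 36, so new z* = 2745 + 36 = 2781.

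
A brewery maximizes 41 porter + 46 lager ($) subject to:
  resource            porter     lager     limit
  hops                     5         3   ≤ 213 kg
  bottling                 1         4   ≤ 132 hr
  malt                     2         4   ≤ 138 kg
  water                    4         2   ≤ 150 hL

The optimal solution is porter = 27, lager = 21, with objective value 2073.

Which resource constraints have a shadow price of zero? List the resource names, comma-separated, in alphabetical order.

bottling, hops

hops: 198/213 (slack 15)
bottling: 111/132 (slack 21)
malt: 138/138 (binding)
water: 150/150 (binding)
By complementary slackness, a constraint with positive slack has shadow price 0 → bottling, hops.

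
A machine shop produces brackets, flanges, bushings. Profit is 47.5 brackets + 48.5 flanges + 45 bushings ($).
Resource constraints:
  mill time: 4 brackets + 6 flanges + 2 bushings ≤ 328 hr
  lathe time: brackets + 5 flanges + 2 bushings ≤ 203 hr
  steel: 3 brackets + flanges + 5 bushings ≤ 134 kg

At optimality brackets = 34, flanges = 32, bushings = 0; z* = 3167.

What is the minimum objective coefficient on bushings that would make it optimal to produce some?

46.5

Binding: mill time and steel. Non-binding: lathe time (9 unused).
Slack constraints have shadow price 0 (complementary slackness).
Dual feasibility on the basic columns requires 4·y_mill time + 3·y_steel = 47.5, 6·y_mill time + 1·y_steel = 48.5.
→ y_mill time = 7 and y_steel = 6.5.
bushings enters the basis when its profit ≥ yᵀa₃ = 7·2 + 6.5·5 = 46.5.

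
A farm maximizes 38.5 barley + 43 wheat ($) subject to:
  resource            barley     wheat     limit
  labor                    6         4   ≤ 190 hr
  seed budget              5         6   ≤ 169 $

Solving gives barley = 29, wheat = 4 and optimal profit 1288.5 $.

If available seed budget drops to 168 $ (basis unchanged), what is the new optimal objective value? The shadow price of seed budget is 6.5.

Δb = -1, so new z* = 1288.5 + (6.5)·(-1) = 1288.5 − 6.5 = 1282.

1282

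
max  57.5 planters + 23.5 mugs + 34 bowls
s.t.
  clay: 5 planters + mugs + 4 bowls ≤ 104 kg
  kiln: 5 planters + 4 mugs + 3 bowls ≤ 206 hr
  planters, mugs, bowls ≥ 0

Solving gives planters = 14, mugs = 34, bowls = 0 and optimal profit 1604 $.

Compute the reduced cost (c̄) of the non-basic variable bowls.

-8

Check each constraint at x*: clay 104/104 (tight); kiln 206/206 (tight).
The binding rows give the dual system: 5·y_clay + 5·y_kiln = 57.5 and 1·y_clay + 4·y_kiln = 23.5.
Solving: y_clay = 7.5, y_kiln = 4.
Reduced cost of bowls: c₃ − yᵀa₃ = 34 − (7.5·4 + 4·3) = 34 − 42 = -8.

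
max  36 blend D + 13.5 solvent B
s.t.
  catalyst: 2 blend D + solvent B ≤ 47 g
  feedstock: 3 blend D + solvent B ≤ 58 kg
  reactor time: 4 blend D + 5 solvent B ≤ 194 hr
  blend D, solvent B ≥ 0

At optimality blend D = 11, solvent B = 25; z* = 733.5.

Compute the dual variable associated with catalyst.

4.5

Binding: catalyst and feedstock. Non-binding: reactor time (25 unused).
Slack constraints have shadow price 0 (complementary slackness).
Dual feasibility on the basic columns requires 2·y_catalyst + 3·y_feedstock = 36, 1·y_catalyst + 1·y_feedstock = 13.5.
Solving: y_catalyst = 4.5, y_feedstock = 9.
Shadow price of catalyst = 4.5.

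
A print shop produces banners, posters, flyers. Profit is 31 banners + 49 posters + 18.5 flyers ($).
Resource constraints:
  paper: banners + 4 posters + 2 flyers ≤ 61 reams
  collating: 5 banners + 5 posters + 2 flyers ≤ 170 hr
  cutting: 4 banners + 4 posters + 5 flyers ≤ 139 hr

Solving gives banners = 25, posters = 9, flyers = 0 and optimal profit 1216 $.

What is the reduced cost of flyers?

Check each constraint at x*: paper 61/61 (tight); collating 170/170 (tight); cutting 136/139 (slack 3).
Since cutting is not tight, its dual is 0.
Dual feasibility on the basic columns requires 1·y_paper + 5·y_collating = 31, 4·y_paper + 5·y_collating = 49.
→ y_paper = 6 and y_collating = 5.
Reduced cost of flyers: c₃ − yᵀa₃ = 18.5 − (6·2 + 5·2) = 18.5 − 22 = -3.5.

-3.5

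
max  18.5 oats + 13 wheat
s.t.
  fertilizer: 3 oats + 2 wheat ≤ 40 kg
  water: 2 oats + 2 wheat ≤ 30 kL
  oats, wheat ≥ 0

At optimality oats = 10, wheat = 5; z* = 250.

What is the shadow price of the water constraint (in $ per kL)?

1

Both fertilizer and water are binding at x*.
Dual feasibility on the basic columns requires 3·y_fertilizer + 2·y_water = 18.5, 2·y_fertilizer + 2·y_water = 13.
Solving: y_fertilizer = 5.5, y_water = 1.
Shadow price of water = 1.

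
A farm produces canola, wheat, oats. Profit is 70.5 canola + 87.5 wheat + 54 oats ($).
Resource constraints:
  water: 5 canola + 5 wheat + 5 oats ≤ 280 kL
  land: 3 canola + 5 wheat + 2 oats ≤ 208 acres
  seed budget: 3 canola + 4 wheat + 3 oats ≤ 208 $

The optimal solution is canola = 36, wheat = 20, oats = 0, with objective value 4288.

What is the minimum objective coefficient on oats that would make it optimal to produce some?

Binding: water and land. Non-binding: seed budget (20 unused).
Since seed budget is not tight, its dual is 0.
The binding rows give the dual system: 5·y_water + 3·y_land = 70.5 and 5·y_water + 5·y_land = 87.5.
This yields shadow prices y_water = 9, y_land = 8.5.
oats enters the basis when its profit ≥ yᵀa₃ = 9·5 + 8.5·2 = 62.

62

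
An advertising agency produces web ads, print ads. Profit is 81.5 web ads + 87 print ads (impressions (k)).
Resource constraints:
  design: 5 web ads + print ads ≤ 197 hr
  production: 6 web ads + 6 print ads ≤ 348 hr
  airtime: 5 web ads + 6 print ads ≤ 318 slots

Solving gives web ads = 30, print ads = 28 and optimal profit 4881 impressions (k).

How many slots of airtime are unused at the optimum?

airtime used = 5·30 + 6·28 = 318; slack = 318 − 318 = 0.

0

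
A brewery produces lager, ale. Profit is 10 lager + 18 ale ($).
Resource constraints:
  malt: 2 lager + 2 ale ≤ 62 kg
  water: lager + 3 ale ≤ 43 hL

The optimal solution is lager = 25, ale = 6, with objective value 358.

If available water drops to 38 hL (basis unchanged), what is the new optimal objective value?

338

Check each constraint at x*: malt 62/62 (tight); water 43/43 (tight).
The binding rows give the dual system: 2·y_malt + 1·y_water = 10 and 2·y_malt + 3·y_water = 18.
→ y_malt = 3 and y_water = 4.
Δz = y_water·Δb = 4 × (-5) = -20, so new z* = 358 − 20 = 338.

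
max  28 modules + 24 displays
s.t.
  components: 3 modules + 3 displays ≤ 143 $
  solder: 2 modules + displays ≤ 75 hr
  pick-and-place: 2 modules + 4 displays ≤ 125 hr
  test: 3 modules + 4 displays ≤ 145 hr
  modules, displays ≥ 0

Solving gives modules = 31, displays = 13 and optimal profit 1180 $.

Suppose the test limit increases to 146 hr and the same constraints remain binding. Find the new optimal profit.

1184

Check each constraint at x*: components 132/143 (slack 11); solder 75/75 (tight); pick-and-place 114/125 (slack 11); test 145/145 (tight).
By complementary slackness, y = 0 for the non-binding constraints.
The binding rows give the dual system: 2·y_solder + 3·y_test = 28 and 1·y_solder + 4·y_test = 24.
Solving: y_solder = 8, y_test = 4.
Δz = y_test·Δb = 4 × (1) = 4, so new z* = 1180 + 4 = 1184.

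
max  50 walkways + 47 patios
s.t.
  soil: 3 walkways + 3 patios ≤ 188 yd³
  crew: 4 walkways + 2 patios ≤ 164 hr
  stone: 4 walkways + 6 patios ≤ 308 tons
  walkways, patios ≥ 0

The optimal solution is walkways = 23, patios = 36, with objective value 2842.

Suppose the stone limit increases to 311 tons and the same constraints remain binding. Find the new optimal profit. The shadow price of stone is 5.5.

Δb = 3, so new z* = 2842 + (5.5)·(3) = 2842 + 16.5 = 2858.5.

2858.5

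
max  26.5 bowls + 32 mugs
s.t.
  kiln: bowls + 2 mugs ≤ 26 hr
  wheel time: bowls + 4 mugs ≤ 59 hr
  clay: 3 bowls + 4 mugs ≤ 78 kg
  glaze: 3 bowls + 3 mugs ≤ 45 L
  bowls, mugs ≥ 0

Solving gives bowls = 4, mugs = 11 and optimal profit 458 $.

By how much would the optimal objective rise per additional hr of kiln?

Binding: kiln and glaze. Non-binding: wheel time (11 unused), clay (22 unused).
Slack constraints have shadow price 0 (complementary slackness).
From A_Bᵀ y = c: 1·y_kiln + 3·y_glaze = 26.5; 2·y_kiln + 3·y_glaze = 32.
→ y_kiln = 5.5 and y_glaze = 7.
Shadow price of kiln = 5.5.

5.5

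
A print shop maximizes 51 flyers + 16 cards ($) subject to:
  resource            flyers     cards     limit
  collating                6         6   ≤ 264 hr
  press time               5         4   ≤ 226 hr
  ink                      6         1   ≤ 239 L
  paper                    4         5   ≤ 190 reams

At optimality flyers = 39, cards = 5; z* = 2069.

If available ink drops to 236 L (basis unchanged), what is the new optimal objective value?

2048

Binding: collating and ink. Non-binding: press time (11 unused), paper (9 unused).
By complementary slackness, y = 0 for the non-binding constraints.
The binding rows give the dual system: 6·y_collating + 6·y_ink = 51 and 6·y_collating + 1·y_ink = 16.
This yields shadow prices y_collating = 1.5, y_ink = 7.
Δz = y_ink·Δb = 7 × (-3) = -21, so new z* = 2069 − 21 = 2048.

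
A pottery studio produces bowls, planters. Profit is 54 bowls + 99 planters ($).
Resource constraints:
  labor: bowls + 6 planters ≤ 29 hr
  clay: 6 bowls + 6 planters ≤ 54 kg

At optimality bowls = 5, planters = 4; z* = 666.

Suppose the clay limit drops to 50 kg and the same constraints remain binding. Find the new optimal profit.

Both labor and clay are binding at x*.
Dual feasibility on the basic columns requires 1·y_labor + 6·y_clay = 54, 6·y_labor + 6·y_clay = 99.
→ y_labor = 9 and y_clay = 7.5.
Δz = y_clay·Δb = 7.5 × (-4) = -30, so new z* = 666 − 30 = 636.

636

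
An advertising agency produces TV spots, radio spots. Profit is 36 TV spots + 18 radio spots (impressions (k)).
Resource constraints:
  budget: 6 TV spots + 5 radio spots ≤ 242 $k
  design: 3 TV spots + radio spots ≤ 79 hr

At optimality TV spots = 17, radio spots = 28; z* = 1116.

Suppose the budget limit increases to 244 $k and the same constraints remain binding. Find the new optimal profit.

1120

At the optimum: budget uses 242 of 242 (binding); design uses 79 of 79 (binding).
Dual feasibility on the basic columns requires 6·y_budget + 3·y_design = 36, 5·y_budget + 1·y_design = 18.
This yields shadow prices y_budget = 2, y_design = 8.
Δz = y_budget·Δb = 2 × (2) = 4, so new z* = 1116 + 4 = 1120.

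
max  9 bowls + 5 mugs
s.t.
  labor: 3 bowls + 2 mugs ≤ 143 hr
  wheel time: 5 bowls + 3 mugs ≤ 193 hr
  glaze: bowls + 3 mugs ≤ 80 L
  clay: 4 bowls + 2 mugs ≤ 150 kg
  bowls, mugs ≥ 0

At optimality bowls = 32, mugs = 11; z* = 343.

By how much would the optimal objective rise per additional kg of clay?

Binding: wheel time and clay. Non-binding: labor (25 unused), glaze (15 unused).
Since labor, glaze are not tight, their duals are 0.
From A_Bᵀ y = c: 5·y_wheel time + 4·y_clay = 9; 3·y_wheel time + 2·y_clay = 5.
→ y_wheel time = 1 and y_clay = 1.
Shadow price of clay = 1.

1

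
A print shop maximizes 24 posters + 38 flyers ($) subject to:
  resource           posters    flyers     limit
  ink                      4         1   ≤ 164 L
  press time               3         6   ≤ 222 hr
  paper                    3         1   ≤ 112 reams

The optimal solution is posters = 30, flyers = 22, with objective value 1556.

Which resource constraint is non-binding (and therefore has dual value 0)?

ink: 142/164 (slack 22)
press time: 222/222 (binding)
paper: 112/112 (binding)
By complementary slackness, a constraint with positive slack has shadow price 0 → ink.

ink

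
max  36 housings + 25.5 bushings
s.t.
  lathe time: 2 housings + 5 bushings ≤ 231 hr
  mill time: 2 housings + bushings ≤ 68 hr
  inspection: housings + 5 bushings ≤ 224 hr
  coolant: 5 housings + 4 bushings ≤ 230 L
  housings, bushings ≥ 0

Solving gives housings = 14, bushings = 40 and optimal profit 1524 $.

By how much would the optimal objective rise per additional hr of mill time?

Binding: mill time and coolant. Non-binding: lathe time (3 unused), inspection (10 unused).
By complementary slackness, y = 0 for the non-binding constraints.
From A_Bᵀ y = c: 2·y_mill time + 5·y_coolant = 36; 1·y_mill time + 4·y_coolant = 25.5.
→ y_mill time = 5.5 and y_coolant = 5.
Shadow price of mill time = 5.5.

5.5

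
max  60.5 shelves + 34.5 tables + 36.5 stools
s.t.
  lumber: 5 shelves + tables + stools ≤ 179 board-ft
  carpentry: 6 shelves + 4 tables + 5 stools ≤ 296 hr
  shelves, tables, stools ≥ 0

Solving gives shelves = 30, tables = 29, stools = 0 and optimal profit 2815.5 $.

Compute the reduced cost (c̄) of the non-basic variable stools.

Both lumber and carpentry are binding at x*.
From A_Bᵀ y = c: 5·y_lumber + 6·y_carpentry = 60.5; 1·y_lumber + 4·y_carpentry = 34.5.
→ y_lumber = 2.5 and y_carpentry = 8.
Reduced cost of stools: c₃ − yᵀa₃ = 36.5 − (2.5·1 + 8·5) = 36.5 − 42.5 = -6.

-6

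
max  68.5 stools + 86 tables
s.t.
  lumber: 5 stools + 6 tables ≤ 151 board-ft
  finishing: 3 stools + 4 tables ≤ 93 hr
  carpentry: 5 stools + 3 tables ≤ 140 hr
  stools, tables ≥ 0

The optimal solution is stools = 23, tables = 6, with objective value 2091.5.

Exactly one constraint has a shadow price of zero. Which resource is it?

lumber: 151/151 (binding)
finishing: 93/93 (binding)
carpentry: 133/140 (slack 7)
By complementary slackness, a constraint with positive slack has shadow price 0 → carpentry.

carpentry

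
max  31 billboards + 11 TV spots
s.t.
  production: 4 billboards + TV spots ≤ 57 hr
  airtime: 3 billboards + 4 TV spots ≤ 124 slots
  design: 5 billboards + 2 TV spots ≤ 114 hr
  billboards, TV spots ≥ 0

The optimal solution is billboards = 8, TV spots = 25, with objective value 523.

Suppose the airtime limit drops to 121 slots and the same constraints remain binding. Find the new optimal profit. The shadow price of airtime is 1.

Δb = -3, so new z* = 523 + (1)·(-3) = 523 − 3 = 520.

520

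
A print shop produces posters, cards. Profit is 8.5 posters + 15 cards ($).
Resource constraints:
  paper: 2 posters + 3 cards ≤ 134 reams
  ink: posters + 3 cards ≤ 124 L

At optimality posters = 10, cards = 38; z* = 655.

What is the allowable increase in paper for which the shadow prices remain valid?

114

Binding constraints: paper, ink. The basis is B = [[2,3],[1,3]] with det 3.
Per unit increase in paper, x* moves by d = (1, -0.3333).
The basis stays optimal until cards reaches 0; allowable increase = 114 reams.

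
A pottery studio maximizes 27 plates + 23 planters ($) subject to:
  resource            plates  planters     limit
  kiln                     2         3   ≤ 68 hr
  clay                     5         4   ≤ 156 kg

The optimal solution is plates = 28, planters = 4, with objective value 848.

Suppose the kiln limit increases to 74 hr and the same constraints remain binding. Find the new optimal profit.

Check each constraint at x*: kiln 68/68 (tight); clay 156/156 (tight).
The binding rows give the dual system: 2·y_kiln + 5·y_clay = 27 and 3·y_kiln + 4·y_clay = 23.
This yields shadow prices y_kiln = 1, y_clay = 5.
Δz = y_kiln·Δb = 1 × (6) = 6, so new z* = 848 + 6 = 854.

854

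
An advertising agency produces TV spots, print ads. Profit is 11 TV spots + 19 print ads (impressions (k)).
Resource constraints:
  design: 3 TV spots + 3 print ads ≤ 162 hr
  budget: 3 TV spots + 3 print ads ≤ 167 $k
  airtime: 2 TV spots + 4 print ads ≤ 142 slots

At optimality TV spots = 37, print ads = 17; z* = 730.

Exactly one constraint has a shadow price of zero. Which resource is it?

budget

design: 162/162 (binding)
budget: 162/167 (slack 5)
airtime: 142/142 (binding)
By complementary slackness, a constraint with positive slack has shadow price 0 → budget.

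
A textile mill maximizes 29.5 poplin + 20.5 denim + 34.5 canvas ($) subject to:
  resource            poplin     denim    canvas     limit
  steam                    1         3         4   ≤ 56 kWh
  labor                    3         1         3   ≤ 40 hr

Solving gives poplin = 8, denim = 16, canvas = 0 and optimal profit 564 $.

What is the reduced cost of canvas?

-7

At the optimum: steam uses 56 of 56 (binding); labor uses 40 of 40 (binding).
Dual feasibility on the basic columns requires 1·y_steam + 3·y_labor = 29.5, 3·y_steam + 1·y_labor = 20.5.
Solving: y_steam = 4, y_labor = 8.5.
Reduced cost of canvas: c₃ − yᵀa₃ = 34.5 − (4·4 + 8.5·3) = 34.5 − 41.5 = -7.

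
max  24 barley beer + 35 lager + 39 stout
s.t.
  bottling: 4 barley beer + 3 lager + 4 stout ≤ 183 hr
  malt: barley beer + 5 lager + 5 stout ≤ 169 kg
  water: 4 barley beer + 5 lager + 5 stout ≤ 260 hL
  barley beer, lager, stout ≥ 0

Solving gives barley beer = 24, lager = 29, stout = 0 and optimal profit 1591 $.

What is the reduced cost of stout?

-1

At the optimum: bottling uses 183 of 183 (binding); malt uses 169 of 169 (binding); water uses 241 of 260 (slack = 19).
Slack constraints have shadow price 0 (complementary slackness).
Dual feasibility on the basic columns requires 4·y_bottling + 1·y_malt = 24, 3·y_bottling + 5·y_malt = 35.
This yields shadow prices y_bottling = 5, y_malt = 4.
Reduced cost of stout: c₃ − yᵀa₃ = 39 − (5·4 + 4·5) = 39 − 40 = -1.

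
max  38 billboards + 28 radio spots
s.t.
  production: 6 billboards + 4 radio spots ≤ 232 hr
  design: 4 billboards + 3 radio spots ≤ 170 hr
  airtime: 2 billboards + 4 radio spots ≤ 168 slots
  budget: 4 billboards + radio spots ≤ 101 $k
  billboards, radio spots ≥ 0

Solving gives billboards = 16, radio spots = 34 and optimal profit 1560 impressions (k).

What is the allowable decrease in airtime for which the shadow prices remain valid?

4.8

Binding constraints: production, airtime. The basis is B = [[6,4],[2,4]] with det 16.
Per unit decrease in airtime, x* moves by d = (0.25, -0.375).
The basis stays optimal until budget becomes binding; allowable decrease = 4.8 slots.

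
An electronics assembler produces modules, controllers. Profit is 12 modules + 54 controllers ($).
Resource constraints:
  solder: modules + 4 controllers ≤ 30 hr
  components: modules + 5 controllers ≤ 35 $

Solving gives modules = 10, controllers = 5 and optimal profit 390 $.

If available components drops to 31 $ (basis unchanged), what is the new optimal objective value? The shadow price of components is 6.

366

Δb = -4, so new z* = 390 + (6)·(-4) = 390 − 24 = 366.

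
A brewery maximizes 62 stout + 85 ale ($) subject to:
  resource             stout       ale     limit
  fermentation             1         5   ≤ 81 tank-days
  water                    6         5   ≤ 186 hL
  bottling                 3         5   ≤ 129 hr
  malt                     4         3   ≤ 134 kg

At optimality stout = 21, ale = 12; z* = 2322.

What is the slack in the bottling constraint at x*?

bottling used = 3·21 + 5·12 = 123; slack = 129 − 123 = 6.

6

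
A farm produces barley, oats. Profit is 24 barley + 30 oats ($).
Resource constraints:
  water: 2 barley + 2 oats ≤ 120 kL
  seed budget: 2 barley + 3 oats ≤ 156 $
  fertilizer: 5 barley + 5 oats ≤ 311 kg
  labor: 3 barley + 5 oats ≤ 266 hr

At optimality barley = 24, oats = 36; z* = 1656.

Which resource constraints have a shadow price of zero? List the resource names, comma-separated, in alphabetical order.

water: 120/120 (binding)
seed budget: 156/156 (binding)
fertilizer: 300/311 (slack 11)
labor: 252/266 (slack 14)
By complementary slackness, a constraint with positive slack has shadow price 0 → fertilizer, labor.

fertilizer, labor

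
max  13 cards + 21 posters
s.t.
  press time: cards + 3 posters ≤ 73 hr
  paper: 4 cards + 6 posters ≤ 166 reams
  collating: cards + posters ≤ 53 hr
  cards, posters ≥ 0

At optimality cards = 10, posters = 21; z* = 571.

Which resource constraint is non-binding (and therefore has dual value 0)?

press time: 73/73 (binding)
paper: 166/166 (binding)
collating: 31/53 (slack 22)
By complementary slackness, a constraint with positive slack has shadow price 0 → collating.

collating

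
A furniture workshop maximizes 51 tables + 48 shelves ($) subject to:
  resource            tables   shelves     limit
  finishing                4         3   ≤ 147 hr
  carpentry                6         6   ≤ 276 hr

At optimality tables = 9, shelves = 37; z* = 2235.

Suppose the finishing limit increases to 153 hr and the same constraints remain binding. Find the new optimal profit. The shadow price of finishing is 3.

2253

Δb = 6, so new z* = 2235 + (3)·(6) = 2235 + 18 = 2253.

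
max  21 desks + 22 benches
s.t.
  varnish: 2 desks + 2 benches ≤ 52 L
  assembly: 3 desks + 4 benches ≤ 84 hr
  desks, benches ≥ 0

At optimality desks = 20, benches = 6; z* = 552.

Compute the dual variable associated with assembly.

Check each constraint at x*: varnish 52/52 (tight); assembly 84/84 (tight).
The binding rows give the dual system: 2·y_varnish + 3·y_assembly = 21 and 2·y_varnish + 4·y_assembly = 22.
→ y_varnish = 9 and y_assembly = 1.
Shadow price of assembly = 1.

1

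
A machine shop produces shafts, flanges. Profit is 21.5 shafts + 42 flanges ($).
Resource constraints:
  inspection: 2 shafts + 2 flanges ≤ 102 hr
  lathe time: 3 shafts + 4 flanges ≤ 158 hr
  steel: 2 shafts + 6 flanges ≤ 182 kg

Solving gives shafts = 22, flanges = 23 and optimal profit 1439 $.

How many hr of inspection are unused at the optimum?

12

inspection used = 2·22 + 2·23 = 90; slack = 102 − 90 = 12.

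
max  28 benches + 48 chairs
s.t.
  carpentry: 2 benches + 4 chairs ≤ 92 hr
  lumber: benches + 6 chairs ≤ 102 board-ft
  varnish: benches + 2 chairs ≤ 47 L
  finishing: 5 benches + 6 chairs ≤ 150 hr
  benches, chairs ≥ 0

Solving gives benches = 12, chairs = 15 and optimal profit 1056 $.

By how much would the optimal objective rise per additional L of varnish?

0

Binding: lumber and finishing. Non-binding: carpentry (8 unused), varnish (5 unused).
Since carpentry, varnish are not tight, their duals are 0.
Dual feasibility on the basic columns requires 1·y_lumber + 5·y_finishing = 28, 6·y_lumber + 6·y_finishing = 48.
This yields shadow prices y_lumber = 3, y_finishing = 5.
Shadow price of varnish = 0.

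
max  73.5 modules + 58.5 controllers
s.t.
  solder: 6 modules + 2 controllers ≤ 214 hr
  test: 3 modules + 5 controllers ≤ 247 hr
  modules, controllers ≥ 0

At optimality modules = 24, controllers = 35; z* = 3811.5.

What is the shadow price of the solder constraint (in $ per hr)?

Both solder and test are binding at x*.
Dual feasibility on the basic columns requires 6·y_solder + 3·y_test = 73.5, 2·y_solder + 5·y_test = 58.5.
→ y_solder = 8 and y_test = 8.5.
Shadow price of solder = 8.

8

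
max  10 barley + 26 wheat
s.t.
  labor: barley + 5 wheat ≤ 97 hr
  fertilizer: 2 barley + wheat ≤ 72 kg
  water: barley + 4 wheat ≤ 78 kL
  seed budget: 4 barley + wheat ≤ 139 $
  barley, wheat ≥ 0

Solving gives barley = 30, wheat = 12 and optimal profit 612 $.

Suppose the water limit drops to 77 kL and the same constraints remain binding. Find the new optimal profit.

606

Check each constraint at x*: labor 90/97 (slack 7); fertilizer 72/72 (tight); water 78/78 (tight); seed budget 132/139 (slack 7).
By complementary slackness, y = 0 for the non-binding constraints.
The binding rows give the dual system: 2·y_fertilizer + 1·y_water = 10 and 1·y_fertilizer + 4·y_water = 26.
Solving: y_fertilizer = 2, y_water = 6.
Δz = y_water·Δb = 6 × (-1) = -6, so new z* = 612 − 6 = 606.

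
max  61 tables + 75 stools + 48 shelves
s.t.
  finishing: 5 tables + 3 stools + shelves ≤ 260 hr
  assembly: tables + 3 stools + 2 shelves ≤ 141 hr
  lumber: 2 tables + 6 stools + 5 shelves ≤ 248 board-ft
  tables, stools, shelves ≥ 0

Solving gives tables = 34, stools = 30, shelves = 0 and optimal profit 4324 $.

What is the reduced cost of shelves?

At the optimum: finishing uses 260 of 260 (binding); assembly uses 124 of 141 (slack = 17); lumber uses 248 of 248 (binding).
By complementary slackness, y = 0 for the non-binding constraint.
The binding rows give the dual system: 5·y_finishing + 2·y_lumber = 61 and 3·y_finishing + 6·y_lumber = 75.
This yields shadow prices y_finishing = 9, y_lumber = 8.
Reduced cost of shelves: c₃ − yᵀa₃ = 48 − (9·1 + 8·5) = 48 − 49 = -1.

-1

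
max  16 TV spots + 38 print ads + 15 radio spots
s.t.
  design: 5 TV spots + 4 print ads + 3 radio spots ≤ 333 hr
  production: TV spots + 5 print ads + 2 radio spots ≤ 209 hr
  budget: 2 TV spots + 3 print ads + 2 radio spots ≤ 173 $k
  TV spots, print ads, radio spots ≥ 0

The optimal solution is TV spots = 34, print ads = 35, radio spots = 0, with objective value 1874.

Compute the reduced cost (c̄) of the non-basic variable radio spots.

-5

Binding: production and budget. Non-binding: design (23 unused).
By complementary slackness, y = 0 for the non-binding constraint.
From A_Bᵀ y = c: 1·y_production + 2·y_budget = 16; 5·y_production + 3·y_budget = 38.
This yields shadow prices y_production = 4, y_budget = 6.
Reduced cost of radio spots: c₃ − yᵀa₃ = 15 − (4·2 + 6·2) = 15 − 20 = -5.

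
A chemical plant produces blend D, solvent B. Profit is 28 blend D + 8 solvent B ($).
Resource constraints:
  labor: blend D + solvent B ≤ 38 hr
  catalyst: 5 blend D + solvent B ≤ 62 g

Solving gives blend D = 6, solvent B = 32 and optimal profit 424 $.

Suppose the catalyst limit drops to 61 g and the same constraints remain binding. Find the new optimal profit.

419

At the optimum: labor uses 38 of 38 (binding); catalyst uses 62 of 62 (binding).
From A_Bᵀ y = c: 1·y_labor + 5·y_catalyst = 28; 1·y_labor + 1·y_catalyst = 8.
Solving: y_labor = 3, y_catalyst = 5.
Δz = y_catalyst·Δb = 5 × (-1) = -5, so new z* = 424 − 5 = 419.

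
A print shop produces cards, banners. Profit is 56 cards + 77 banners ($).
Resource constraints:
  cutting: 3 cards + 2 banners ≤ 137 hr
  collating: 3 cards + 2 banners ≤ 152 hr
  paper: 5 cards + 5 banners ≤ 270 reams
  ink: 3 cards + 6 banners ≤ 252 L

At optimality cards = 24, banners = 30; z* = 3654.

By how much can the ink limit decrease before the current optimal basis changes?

15

Binding constraints: paper, ink. The basis is B = [[5,5],[3,6]] with det 15.
Per unit decrease in ink, x* moves by d = (0.3333, -0.3333).
The basis stays optimal until cutting becomes binding; allowable decrease = 15 L.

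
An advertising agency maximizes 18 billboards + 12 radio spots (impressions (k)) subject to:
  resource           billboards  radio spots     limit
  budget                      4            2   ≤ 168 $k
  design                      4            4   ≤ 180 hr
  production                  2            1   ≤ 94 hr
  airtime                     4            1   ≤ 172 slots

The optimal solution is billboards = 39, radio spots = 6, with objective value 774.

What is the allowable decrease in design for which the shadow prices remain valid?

Binding constraints: budget, design. The basis is B = [[4,2],[4,4]] with det 8.
Per unit decrease in design, x* moves by d = (0.25, -0.5).
The basis stays optimal until radio spots reaches 0; allowable decrease = 12 hr.

12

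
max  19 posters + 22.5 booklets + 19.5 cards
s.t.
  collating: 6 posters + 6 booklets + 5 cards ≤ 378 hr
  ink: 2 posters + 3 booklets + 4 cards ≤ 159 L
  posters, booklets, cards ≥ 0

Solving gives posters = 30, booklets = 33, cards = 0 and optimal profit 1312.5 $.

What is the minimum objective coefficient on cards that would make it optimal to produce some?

24

At the optimum: collating uses 378 of 378 (binding); ink uses 159 of 159 (binding).
The binding rows give the dual system: 6·y_collating + 2·y_ink = 19 and 6·y_collating + 3·y_ink = 22.5.
This yields shadow prices y_collating = 2, y_ink = 3.5.
cards enters the basis when its profit ≥ yᵀa₃ = 2·5 + 3.5·4 = 24.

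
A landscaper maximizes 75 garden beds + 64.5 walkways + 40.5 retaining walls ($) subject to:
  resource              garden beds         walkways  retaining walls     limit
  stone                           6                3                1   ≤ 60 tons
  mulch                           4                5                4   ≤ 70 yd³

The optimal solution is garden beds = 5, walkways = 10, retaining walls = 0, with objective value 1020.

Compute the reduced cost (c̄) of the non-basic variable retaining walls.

-2

Both stone and mulch are binding at x*.
Dual feasibility on the basic columns requires 6·y_stone + 4·y_mulch = 75, 3·y_stone + 5·y_mulch = 64.5.
Solving: y_stone = 6.5, y_mulch = 9.
Reduced cost of retaining walls: c₃ − yᵀa₃ = 40.5 − (6.5·1 + 9·4) = 40.5 − 42.5 = -2.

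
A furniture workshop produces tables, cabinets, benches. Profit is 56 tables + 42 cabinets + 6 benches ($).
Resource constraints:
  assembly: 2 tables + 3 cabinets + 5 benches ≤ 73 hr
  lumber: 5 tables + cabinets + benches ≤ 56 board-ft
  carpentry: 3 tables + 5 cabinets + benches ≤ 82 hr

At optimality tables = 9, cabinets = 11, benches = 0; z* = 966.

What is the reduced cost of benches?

-8

Check each constraint at x*: assembly 51/73 (slack 22); lumber 56/56 (tight); carpentry 82/82 (tight).
Slack constraints have shadow price 0 (complementary slackness).
The binding rows give the dual system: 5·y_lumber + 3·y_carpentry = 56 and 1·y_lumber + 5·y_carpentry = 42.
This yields shadow prices y_lumber = 7, y_carpentry = 7.
Reduced cost of benches: c₃ − yᵀa₃ = 6 − (7·1 + 7·1) = 6 − 14 = -8.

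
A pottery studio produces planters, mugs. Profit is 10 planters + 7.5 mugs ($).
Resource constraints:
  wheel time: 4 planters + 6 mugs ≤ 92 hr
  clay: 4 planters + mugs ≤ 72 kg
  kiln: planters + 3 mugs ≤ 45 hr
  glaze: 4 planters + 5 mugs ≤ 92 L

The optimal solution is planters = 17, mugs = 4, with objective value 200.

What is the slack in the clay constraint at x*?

0

clay used = 4·17 + 1·4 = 72; slack = 72 − 72 = 0.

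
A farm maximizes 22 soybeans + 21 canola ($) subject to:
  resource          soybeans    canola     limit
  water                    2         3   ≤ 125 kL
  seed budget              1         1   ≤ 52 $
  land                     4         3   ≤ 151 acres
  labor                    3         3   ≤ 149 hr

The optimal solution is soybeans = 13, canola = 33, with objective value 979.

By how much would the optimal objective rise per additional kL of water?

3

Check each constraint at x*: water 125/125 (tight); seed budget 46/52 (slack 6); land 151/151 (tight); labor 138/149 (slack 11).
Since seed budget, labor are not tight, their duals are 0.
From A_Bᵀ y = c: 2·y_water + 4·y_land = 22; 3·y_water + 3·y_land = 21.
→ y_water = 3 and y_land = 4.
Shadow price of water = 3.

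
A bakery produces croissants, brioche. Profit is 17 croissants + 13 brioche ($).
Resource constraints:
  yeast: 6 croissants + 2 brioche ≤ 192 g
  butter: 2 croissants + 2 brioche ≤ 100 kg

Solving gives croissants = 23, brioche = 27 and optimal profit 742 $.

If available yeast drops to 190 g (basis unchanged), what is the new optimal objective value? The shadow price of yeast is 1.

740

Δb = -2, so new z* = 742 + (1)·(-2) = 742 − 2 = 740.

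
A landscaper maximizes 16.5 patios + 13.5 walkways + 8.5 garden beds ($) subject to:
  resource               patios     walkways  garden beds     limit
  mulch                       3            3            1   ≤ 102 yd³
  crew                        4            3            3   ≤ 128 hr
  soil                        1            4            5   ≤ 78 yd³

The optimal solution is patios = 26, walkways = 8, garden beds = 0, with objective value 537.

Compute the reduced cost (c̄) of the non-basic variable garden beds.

-2

Check each constraint at x*: mulch 102/102 (tight); crew 128/128 (tight); soil 58/78 (slack 20).
Since soil is not tight, its dual is 0.
The binding rows give the dual system: 3·y_mulch + 4·y_crew = 16.5 and 3·y_mulch + 3·y_crew = 13.5.
Solving: y_mulch = 1.5, y_crew = 3.
Reduced cost of garden beds: c₃ − yᵀa₃ = 8.5 − (1.5·1 + 3·3) = 8.5 − 10.5 = -2.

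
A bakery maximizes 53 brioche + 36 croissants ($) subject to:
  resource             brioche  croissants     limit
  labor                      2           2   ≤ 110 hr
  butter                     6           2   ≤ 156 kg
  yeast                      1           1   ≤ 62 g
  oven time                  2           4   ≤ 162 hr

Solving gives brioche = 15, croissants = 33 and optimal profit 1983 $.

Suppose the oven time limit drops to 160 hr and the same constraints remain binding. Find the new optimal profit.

1972

At the optimum: labor uses 96 of 110 (slack = 14); butter uses 156 of 156 (binding); yeast uses 48 of 62 (slack = 14); oven time uses 162 of 162 (binding).
Since labor, yeast are not tight, their duals are 0.
Dual feasibility on the basic columns requires 6·y_butter + 2·y_oven time = 53, 2·y_butter + 4·y_oven time = 36.
This yields shadow prices y_butter = 7, y_oven time = 5.5.
Δz = y_oven time·Δb = 5.5 × (-2) = -11, so new z* = 1983 − 11 = 1972.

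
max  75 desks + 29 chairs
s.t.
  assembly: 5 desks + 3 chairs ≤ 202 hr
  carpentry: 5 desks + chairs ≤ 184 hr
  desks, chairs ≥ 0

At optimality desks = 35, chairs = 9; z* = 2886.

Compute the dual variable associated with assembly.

7

Check each constraint at x*: assembly 202/202 (tight); carpentry 184/184 (tight).
From A_Bᵀ y = c: 5·y_assembly + 5·y_carpentry = 75; 3·y_assembly + 1·y_carpentry = 29.
Solving: y_assembly = 7, y_carpentry = 8.
Shadow price of assembly = 7.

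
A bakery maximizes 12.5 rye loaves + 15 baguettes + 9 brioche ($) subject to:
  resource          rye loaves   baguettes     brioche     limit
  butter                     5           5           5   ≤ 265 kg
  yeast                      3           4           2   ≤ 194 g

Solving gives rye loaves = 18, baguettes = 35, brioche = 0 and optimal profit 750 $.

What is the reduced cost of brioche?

At the optimum: butter uses 265 of 265 (binding); yeast uses 194 of 194 (binding).
The binding rows give the dual system: 5·y_butter + 3·y_yeast = 12.5 and 5·y_butter + 4·y_yeast = 15.
This yields shadow prices y_butter = 1, y_yeast = 2.5.
Reduced cost of brioche: c₃ − yᵀa₃ = 9 − (1·5 + 2.5·2) = 9 − 10 = -1.

-1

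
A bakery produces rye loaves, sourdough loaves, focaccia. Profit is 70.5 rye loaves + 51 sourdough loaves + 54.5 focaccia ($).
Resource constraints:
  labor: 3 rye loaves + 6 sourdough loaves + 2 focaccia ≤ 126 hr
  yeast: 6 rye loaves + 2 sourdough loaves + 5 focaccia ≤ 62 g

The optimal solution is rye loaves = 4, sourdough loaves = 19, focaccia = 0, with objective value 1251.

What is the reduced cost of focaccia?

-1.5

Check each constraint at x*: labor 126/126 (tight); yeast 62/62 (tight).
From A_Bᵀ y = c: 3·y_labor + 6·y_yeast = 70.5; 6·y_labor + 2·y_yeast = 51.
Solving: y_labor = 5.5, y_yeast = 9.
Reduced cost of focaccia: c₃ − yᵀa₃ = 54.5 − (5.5·2 + 9·5) = 54.5 − 56 = -1.5.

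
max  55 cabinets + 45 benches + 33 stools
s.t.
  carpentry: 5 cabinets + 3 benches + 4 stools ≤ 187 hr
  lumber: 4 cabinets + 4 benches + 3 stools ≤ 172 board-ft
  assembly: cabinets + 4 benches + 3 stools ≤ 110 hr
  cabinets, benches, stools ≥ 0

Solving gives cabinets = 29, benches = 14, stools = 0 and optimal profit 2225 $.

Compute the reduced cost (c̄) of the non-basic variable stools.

Binding: carpentry and lumber. Non-binding: assembly (25 unused).
Slack constraints have shadow price 0 (complementary slackness).
From A_Bᵀ y = c: 5·y_carpentry + 4·y_lumber = 55; 3·y_carpentry + 4·y_lumber = 45.
→ y_carpentry = 5 and y_lumber = 7.5.
Reduced cost of stools: c₃ − yᵀa₃ = 33 − (5·4 + 7.5·3) = 33 − 42.5 = -9.5.

-9.5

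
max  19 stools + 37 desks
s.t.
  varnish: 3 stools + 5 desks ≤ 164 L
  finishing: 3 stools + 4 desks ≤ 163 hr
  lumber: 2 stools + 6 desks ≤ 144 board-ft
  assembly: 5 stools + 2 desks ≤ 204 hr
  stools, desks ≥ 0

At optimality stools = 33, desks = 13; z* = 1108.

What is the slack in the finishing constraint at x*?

finishing used = 3·33 + 4·13 = 151; slack = 163 − 151 = 12.

12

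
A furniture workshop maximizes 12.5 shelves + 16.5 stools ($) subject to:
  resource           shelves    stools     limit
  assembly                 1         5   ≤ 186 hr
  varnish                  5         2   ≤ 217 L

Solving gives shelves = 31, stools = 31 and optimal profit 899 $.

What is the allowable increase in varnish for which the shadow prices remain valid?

713

Binding constraints: assembly, varnish. The basis is B = [[1,5],[5,2]] with det -23.
Per unit increase in varnish, x* moves by d = (0.2174, -0.0435).
The basis stays optimal until stools reaches 0; allowable increase = 713 L.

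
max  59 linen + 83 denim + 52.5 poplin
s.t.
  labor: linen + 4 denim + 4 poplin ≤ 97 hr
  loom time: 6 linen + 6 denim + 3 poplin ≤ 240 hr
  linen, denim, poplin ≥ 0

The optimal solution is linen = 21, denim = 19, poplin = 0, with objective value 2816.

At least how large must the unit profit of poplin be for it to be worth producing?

Both labor and loom time are binding at x*.
From A_Bᵀ y = c: 1·y_labor + 6·y_loom time = 59; 4·y_labor + 6·y_loom time = 83.
→ y_labor = 8 and y_loom time = 8.5.
poplin enters the basis when its profit ≥ yᵀa₃ = 8·4 + 8.5·3 = 57.5.

57.5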